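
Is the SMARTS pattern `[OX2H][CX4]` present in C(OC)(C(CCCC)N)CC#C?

The pattern [OX2H][CX4] describes a hydroxyl oxygen bound to an sp3 (X4) carbon — an aliphatic alcohol.
The closest candidate here is a methoxy ether (-OCH3), but the oxygen has H0 (ether), not H1. No other fragment satisfies the full query, so there is no match.

No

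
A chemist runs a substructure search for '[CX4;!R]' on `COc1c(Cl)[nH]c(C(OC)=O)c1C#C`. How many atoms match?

2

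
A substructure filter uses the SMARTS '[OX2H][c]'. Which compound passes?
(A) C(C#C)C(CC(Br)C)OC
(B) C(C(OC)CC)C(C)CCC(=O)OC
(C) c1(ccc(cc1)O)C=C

C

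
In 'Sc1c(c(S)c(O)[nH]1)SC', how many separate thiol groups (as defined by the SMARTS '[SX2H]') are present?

2

[SX2H] is the SMARTS for a thiol: an aliphatic sulfur with two connections, one being H.
The molecule carries 2 separate instances of a thiol (-SH) meeting every constraint; each maps to a distinct set of atoms, giving 2 matches.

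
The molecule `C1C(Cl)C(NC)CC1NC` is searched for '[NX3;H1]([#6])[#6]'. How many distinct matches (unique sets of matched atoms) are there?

[NX3;H1]([#6])[#6] is the SMARTS for a secondary amine: a trivalent nitrogen with one H, bonded to two carbons.
The molecule carries 2 separate instances of an N-methylamino group (-NHCH3) meeting every constraint; each maps to a distinct set of atoms, giving 2 matches.

2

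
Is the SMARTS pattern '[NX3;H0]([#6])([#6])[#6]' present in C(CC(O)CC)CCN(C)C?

The pattern [NX3;H0]([#6])([#6])[#6] describes a trivalent nitrogen with no H, bonded to three carbons — a tertiary amine.
The molecule carries a dimethylamino group (-N(CH3)2), whose atoms satisfy every constraint of the query, so the pattern matches.

Yes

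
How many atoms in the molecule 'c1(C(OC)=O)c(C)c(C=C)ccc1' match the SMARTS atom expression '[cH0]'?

The query [cH0] means: aromatic carbon with no attached hydrogen (substituted or ring-fusion).
Check the 13 heavy atoms by environment: 3× c (aromatic, H1) → no; 3× c (aromatic, H0) → match; 2× C (H3) → no; 1× C (H0) → no; 2× O (H0) → no; 1× C (H1) → no; 1× C (H2) → no.
That gives 3 matching atoms.

3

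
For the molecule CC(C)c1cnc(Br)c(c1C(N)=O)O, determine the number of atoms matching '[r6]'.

The query [r6] means: r6 matches atoms in a six-membered ring.
Check the 14 heavy atoms by environment: 1× n (aromatic, in 6-ring) → match; 5× c (aromatic, in 6-ring) → match; 4× C (acyclic) → no; 2× O (acyclic) → no; 1× N (acyclic) → no; 1× Br (acyclic) → no.
Summing the matching environments: 1 + 5 = 6 matching atoms.

6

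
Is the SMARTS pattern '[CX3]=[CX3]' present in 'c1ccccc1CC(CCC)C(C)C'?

No

The pattern [CX3]=[CX3] describes a non-aromatic C=C double bond between two sp2 carbons — an alkene.
The closest candidate here is an ethyl group (-CH2CH3), but its C-C bond is a single bond between CX4 carbons, not CX3=CX3. No other fragment satisfies the full query, so there is no match.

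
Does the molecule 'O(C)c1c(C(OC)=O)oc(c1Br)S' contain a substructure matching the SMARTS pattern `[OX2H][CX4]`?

No

The pattern [OX2H][CX4] describes a hydroxyl oxygen bound to an sp3 (X4) carbon — an aliphatic alcohol.
The closest candidate here is a methoxy ether (-OCH3), but the oxygen has H0 (ether), not H1. No other fragment satisfies the full query, so there is no match.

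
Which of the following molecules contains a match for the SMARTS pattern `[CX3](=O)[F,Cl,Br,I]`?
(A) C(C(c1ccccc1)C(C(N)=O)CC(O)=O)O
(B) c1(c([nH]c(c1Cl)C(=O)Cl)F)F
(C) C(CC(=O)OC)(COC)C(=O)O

B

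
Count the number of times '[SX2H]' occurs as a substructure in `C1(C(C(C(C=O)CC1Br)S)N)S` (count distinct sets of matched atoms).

[SX2H] is the SMARTS for a thiol: an aliphatic sulfur with two connections, one being H.
The molecule carries 2 separate instances of a thiol (-SH) meeting every constraint; each maps to a distinct set of atoms, giving 2 matches.

2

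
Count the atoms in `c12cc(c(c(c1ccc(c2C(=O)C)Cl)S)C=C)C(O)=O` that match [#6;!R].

Check the 20 heavy atoms by environment: 10× c (aromatic, in 6-ring) → no; 1× S (acyclic) → no; 5× C (acyclic) → match; 1× Cl (acyclic) → no; 3× O (acyclic) → no.
That gives 5 matching atoms.

5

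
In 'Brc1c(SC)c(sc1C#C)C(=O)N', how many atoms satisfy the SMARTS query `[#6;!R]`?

4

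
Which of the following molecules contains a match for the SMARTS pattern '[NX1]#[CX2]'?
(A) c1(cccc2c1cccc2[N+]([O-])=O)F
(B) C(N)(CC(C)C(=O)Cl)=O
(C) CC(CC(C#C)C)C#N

C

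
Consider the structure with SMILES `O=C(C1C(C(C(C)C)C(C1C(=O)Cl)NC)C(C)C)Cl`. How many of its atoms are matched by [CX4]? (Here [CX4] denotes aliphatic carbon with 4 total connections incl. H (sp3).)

The query [CX4] means: C with X4: aliphatic carbon with exactly 4 total connections (bonds + H).
Check the 19 heavy atoms by environment: 12× C (X4) → match; 2× C (X3) → no; 2× O (X1) → no; 2× Cl (X1) → no; 1× N (X3) → no.
That gives 12 matching atoms.

12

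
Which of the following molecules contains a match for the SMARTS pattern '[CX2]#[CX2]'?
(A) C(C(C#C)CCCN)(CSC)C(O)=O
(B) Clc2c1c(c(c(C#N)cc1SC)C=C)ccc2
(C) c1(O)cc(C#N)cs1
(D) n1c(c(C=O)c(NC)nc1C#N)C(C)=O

[CX2]#[CX2] describes a carbon-carbon triple bond (an alkyne).
(A) contains an ethynyl group (-C#CH), which satisfies every atom and bond constraint.
(B) has a vinyl group (-CH=CH2) but the C=C is a double bond; both carbons are CX3, not CX2.
(C) has a nitrile (-C#N) but the triple bond is C#N, not C#C.
(D) has a nitrile (-C#N) but the triple bond is C#N, not C#C.
So the answer is (A).

A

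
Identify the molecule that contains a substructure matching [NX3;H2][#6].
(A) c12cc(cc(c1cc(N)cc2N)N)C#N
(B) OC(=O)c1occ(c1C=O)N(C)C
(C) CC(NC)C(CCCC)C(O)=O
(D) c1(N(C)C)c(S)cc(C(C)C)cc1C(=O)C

A

[NX3;H2][#6] describes a trivalent nitrogen with two H attached to carbon (a primary amine).
(A) contains a primary amino group (-NH2), which satisfies every atom and bond constraint.
(B) has a dimethylamino group (-N(CH3)2) but the nitrogen has H0, not H2.
(C) has an N-methylamino group (-NHCH3) but the nitrogen bears two carbons and only one H (H1), not H2.
(D) has a dimethylamino group (-N(CH3)2) but the nitrogen has H0, not H2.
So the answer is (A).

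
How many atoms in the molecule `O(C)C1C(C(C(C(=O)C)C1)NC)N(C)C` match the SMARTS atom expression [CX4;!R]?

5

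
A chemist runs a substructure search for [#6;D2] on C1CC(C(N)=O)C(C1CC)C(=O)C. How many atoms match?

3

Check the 13 heavy atoms by environment: 3× C (D2) → match; 5× C (D3) → no; 2× O (D1) → no; 2× C (D1) → no; 1× N (D1) → no.
That gives 3 matching atoms.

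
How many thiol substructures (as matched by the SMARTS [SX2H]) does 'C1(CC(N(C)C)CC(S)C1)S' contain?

2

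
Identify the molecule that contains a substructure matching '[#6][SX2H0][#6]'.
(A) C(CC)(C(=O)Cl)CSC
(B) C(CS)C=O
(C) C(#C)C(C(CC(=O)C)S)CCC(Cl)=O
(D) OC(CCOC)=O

A

[#6][SX2H0][#6] describes an aliphatic sulfur bridging two carbons with no H on the sulfur (a thioether).
(A) contains a methylthio ether (-SCH3), which satisfies every atom and bond constraint.
(B) has a thiol (-SH) but the sulfur has H1, not H0 bridging two carbons.
(C) has a thiol (-SH) but the sulfur has H1, not H0 bridging two carbons.
(D) has a methoxy ether (-OCH3) but the bridging atom is O, not S.
So the answer is (A).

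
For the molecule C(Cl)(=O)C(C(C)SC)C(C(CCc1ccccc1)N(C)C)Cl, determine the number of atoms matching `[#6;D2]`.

7

The query [#6;D2] means: any carbon bonded to exactly two heavy atoms.
Check the 22 heavy atoms by environment: 4× C (D1) → no; 5× C (D3) → no; 2× C (D2) → match; 1× O (D1) → no; 2× Cl (D1) → no; 1× N (D3) → no; 1× c (aromatic, D3) → no; 5× c (aromatic, D2) → match; 1× S (D2) → no.
Summing the matching environments: 2 + 5 = 7 matching atoms.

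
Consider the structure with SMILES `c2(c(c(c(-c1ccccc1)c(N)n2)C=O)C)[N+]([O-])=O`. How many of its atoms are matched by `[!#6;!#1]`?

6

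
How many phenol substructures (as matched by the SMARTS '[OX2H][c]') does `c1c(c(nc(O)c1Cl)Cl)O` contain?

2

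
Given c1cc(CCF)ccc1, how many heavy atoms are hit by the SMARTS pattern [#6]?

8

The query [#6] means: #6 matches any atom with atomic number 6 (carbon, aromatic or aliphatic).
Check the 9 heavy atoms by environment: 2× C → match; 6× c (aromatic) → match; 1× F → no.
Summing the matching environments: 2 + 6 = 8 matching atoms.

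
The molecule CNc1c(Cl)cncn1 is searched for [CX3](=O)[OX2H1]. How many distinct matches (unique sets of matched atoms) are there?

0

[CX3](=O)[OX2H1] is the SMARTS for a carboxylic acid: an sp2 carbon double-bonded to O and single-bonded to an -OH oxygen.
No fragment in the molecule satisfies every constraint, giving 0 matches.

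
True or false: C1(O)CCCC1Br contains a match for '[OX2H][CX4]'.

The pattern [OX2H][CX4] describes a hydroxyl oxygen bound to an sp3 (X4) carbon — an aliphatic alcohol.
The molecule carries a hydroxyl group (-OH), whose atoms satisfy every constraint of the query, so the pattern matches.

True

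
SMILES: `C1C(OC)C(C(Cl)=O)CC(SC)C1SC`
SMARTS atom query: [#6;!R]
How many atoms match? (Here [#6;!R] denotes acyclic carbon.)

4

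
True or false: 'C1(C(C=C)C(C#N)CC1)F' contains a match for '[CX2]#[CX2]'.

The pattern [CX2]#[CX2] describes a carbon-carbon triple bond — an alkyne.
The closest candidate here is a vinyl group (-CH=CH2), but the C=C is a double bond; both carbons are CX3, not CX2. No other fragment satisfies the full query, so there is no match.

False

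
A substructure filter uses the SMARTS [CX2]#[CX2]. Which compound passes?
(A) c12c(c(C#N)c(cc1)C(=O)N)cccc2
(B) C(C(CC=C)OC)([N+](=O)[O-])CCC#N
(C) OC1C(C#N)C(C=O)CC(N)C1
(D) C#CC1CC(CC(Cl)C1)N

[CX2]#[CX2] describes a carbon-carbon triple bond (an alkyne).
(A) has a nitrile (-C#N) but the triple bond is C#N, not C#C.
(B) has a vinyl group (-CH=CH2) but the C=C is a double bond; both carbons are CX3, not CX2.
(C) has a nitrile (-C#N) but the triple bond is C#N, not C#C.
(D) contains an ethynyl group (-C#CH), which satisfies every atom and bond constraint.
So the answer is (D).

D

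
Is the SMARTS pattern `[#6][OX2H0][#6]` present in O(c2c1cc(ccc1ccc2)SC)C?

Yes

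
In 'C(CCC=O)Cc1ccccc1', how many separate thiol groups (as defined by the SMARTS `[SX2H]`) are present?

0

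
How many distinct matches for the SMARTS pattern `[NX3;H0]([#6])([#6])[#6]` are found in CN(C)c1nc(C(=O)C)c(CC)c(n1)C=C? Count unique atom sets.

1

[NX3;H0]([#6])([#6])[#6] is the SMARTS for a tertiary amine: a trivalent nitrogen with no H, bonded to three carbons.
Exactly one fragment in the molecule meets all constraints, giving 1 match.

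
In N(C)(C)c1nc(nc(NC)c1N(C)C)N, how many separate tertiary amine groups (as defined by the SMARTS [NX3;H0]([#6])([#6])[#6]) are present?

2

[NX3;H0]([#6])([#6])[#6] is the SMARTS for a tertiary amine: a trivalent nitrogen with no H, bonded to three carbons.
The molecule carries 2 separate instances of a dimethylamino group (-N(CH3)2) meeting every constraint; each maps to a distinct set of atoms, giving 2 matches.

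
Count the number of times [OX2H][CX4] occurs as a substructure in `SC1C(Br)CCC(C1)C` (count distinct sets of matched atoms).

0

[OX2H][CX4] is the SMARTS for an aliphatic alcohol: a hydroxyl oxygen bound to an sp3 (X4) carbon.
No fragment in the molecule satisfies every constraint, giving 0 matches.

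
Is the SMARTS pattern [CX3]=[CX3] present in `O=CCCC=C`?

Yes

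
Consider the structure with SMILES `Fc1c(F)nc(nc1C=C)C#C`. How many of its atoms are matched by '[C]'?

4

The query [C] means: uppercase C matches aliphatic (non-aromatic) carbon only.
Check the 12 heavy atoms by environment: 2× n (aromatic) → no; 4× c (aromatic) → no; 2× F → no; 4× C → match.
That gives 4 matching atoms.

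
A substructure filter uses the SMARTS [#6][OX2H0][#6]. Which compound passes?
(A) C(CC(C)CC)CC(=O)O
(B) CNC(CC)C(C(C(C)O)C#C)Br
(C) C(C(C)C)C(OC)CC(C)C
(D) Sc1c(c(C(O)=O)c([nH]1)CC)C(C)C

C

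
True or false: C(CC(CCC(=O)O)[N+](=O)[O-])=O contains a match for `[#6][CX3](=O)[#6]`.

The pattern [#6][CX3](=O)[#6] describes a carbonyl carbon (no H) flanked by two carbons — a ketone.
The closest candidate here is an aldehyde (-CHO), but the carbonyl carbon has H1, so it is not flanked by two carbons. No other fragment satisfies the full query, so there is no match.

False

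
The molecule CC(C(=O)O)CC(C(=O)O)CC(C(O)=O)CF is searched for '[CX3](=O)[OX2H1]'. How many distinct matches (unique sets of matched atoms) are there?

[CX3](=O)[OX2H1] is the SMARTS for a carboxylic acid: an sp2 carbon double-bonded to O and single-bonded to an -OH oxygen.
The molecule carries 3 separate instances of a carboxylic acid group (-C(=O)OH) meeting every constraint; each maps to a distinct set of atoms, giving 3 matches.

3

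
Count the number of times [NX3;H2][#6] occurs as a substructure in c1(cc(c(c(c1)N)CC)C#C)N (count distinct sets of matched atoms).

[NX3;H2][#6] is the SMARTS for a primary amine: a trivalent nitrogen with two H attached to carbon.
The molecule carries 2 separate instances of a primary amino group (-NH2) meeting every constraint; each maps to a distinct set of atoms, giving 2 matches.

2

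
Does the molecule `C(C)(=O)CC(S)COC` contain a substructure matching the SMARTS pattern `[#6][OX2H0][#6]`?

The pattern [#6][OX2H0][#6] describes an aliphatic oxygen bridging two carbons with no H on the oxygen — an ether.
The molecule carries a methoxy ether (-OCH3), whose atoms satisfy every constraint of the query, so the pattern matches.

Yes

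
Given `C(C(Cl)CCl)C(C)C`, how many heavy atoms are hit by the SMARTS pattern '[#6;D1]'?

2

Check the 8 heavy atoms by environment: 2× C (D2) → no; 2× C (D3) → no; 2× C (D1) → match; 2× Cl (D1) → no.
That gives 2 matching atoms.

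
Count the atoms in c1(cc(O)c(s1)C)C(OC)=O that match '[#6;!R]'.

3

The query [#6;!R] means: carbon not in any ring.
Check the 11 heavy atoms by environment: 1× s (aromatic, in 5-ring) → no; 4× c (aromatic, in 5-ring) → no; 3× O (acyclic) → no; 3× C (acyclic) → match.
That gives 3 matching atoms.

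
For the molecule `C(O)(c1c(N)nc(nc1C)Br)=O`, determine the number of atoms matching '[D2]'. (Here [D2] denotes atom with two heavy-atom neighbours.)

The query [D2] means: atom with exactly two heavy-atom neighbours.
Check the 12 heavy atoms by environment: 2× n (aromatic, D2) → match; 4× c (aromatic, D3) → no; 1× C (D3) → no; 2× O (D1) → no; 1× Br (D1) → no; 1× N (D1) → no; 1× C (D1) → no.
That gives 2 matching atoms.

2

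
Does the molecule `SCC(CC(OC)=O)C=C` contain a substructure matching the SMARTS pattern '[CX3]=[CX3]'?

Yes

The pattern [CX3]=[CX3] describes a non-aromatic C=C double bond between two sp2 carbons — an alkene.
The molecule carries a vinyl group (-CH=CH2), whose atoms satisfy every constraint of the query, so the pattern matches.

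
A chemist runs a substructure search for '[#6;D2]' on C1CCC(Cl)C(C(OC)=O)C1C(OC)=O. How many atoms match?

3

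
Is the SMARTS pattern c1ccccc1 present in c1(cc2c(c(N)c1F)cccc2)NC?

The pattern c1ccccc1 describes six aromatic carbons in a ring — a benzene ring.
The required atom environment is present in the molecule, so the pattern matches.

Yes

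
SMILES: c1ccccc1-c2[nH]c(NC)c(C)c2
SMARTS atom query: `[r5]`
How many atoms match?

Check the 14 heavy atoms by environment: 1× n (aromatic, in 5-ring) → match; 4× c (aromatic, in 5-ring) → match; 2× C (acyclic) → no; 6× c (aromatic, in 6-ring) → no; 1× N (acyclic) → no.
Summing the matching environments: 1 + 4 = 5 matching atoms.

5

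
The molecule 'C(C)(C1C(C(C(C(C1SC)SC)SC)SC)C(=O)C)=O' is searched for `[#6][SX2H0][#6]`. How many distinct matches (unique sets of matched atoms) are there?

4

[#6][SX2H0][#6] is the SMARTS for a thioether: an aliphatic sulfur bridging two carbons with no H on the sulfur.
The molecule carries 4 separate instances of a methylthio ether (-SCH3) meeting every constraint; each maps to a distinct set of atoms, giving 4 matches.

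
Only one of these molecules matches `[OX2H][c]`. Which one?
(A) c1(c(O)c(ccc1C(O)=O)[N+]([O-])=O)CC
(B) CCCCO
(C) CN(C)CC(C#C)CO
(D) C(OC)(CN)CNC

A

[OX2H][c] describes a hydroxyl oxygen attached to an aromatic carbon (a phenol).
(A) contains a hydroxyl group (-OH), which satisfies every atom and bond constraint.
(B) has a hydroxyl group (-OH) but the -OH is on an aliphatic carbon, not an aromatic c.
(C) has a hydroxyl group (-OH) but the -OH is on an aliphatic carbon, not an aromatic c.
(D) has a methoxy ether (-OCH3) but the oxygen has H0, not H1.
So the answer is (A).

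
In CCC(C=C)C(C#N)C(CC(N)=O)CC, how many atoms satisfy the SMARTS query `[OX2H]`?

The query [OX2H] means: aliphatic oxygen with two connections, one of which is H — an -OH oxygen.
Check the 15 heavy atoms by environment: 2× C (H3, X4) → no; 3× C (H2, X4) → no; 3× C (H1, X4) → no; 1× C (H0, X3) → no; 1× O (H0, X1) → no; 1× N (H2, X3) → no; 1× C (H1, X3) → no; 1× C (H2, X3) → no; 1× C (H0, X2) → no; 1× N (H0, X1) → no.
No environment satisfies the query, so 0 matching atoms.

0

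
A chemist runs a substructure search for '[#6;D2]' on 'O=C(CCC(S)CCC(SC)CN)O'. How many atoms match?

The query [#6;D2] means: any carbon bonded to exactly two heavy atoms.
Check the 14 heavy atoms by environment: 5× C (D2) → match; 3× C (D3) → no; 1× N (D1) → no; 1× S (D1) → no; 2× O (D1) → no; 1× S (D2) → no; 1× C (D1) → no.
That gives 5 matching atoms.

5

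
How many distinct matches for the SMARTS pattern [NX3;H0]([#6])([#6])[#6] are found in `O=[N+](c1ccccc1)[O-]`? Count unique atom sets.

0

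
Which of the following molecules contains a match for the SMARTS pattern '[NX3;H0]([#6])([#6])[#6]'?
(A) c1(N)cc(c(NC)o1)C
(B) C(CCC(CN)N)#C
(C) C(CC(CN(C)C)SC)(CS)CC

C

[NX3;H0]([#6])([#6])[#6] describes a trivalent nitrogen with no H, bonded to three carbons (a tertiary amine).
(A) has an N-methylamino group (-NHCH3) but the nitrogen still has one H (H1), not H0.
(B) has a primary amino group (-NH2) but the nitrogen has H2, not H0 with three carbons.
(C) contains a dimethylamino group (-N(CH3)2), which satisfies every atom and bond constraint.
So the answer is (C).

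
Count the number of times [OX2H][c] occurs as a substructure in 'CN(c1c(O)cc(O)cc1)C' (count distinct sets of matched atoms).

2

[OX2H][c] is the SMARTS for a phenol: a hydroxyl oxygen attached to an aromatic carbon.
The molecule carries 2 separate instances of a hydroxyl group (-OH) meeting every constraint; each maps to a distinct set of atoms, giving 2 matches.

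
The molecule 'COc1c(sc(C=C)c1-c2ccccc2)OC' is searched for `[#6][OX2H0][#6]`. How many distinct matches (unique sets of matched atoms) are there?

2

[#6][OX2H0][#6] is the SMARTS for an ether: an aliphatic oxygen bridging two carbons with no H on the oxygen.
The molecule carries 2 separate instances of a methoxy ether (-OCH3) meeting every constraint; each maps to a distinct set of atoms, giving 2 matches.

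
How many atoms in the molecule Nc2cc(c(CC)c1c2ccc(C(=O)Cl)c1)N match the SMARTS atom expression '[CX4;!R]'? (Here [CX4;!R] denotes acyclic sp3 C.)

Check the 17 heavy atoms by environment: 10× c (aromatic, X3, in 6-ring) → no; 2× C (X4, acyclic) → match; 2× N (X3, acyclic) → no; 1× C (X3, acyclic) → no; 1× O (X1, acyclic) → no; 1× Cl (X1, acyclic) → no.
That gives 2 matching atoms.

2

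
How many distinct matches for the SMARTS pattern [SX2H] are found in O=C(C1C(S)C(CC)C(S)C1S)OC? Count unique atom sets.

3

[SX2H] is the SMARTS for a thiol: an aliphatic sulfur with two connections, one being H.
The molecule carries 3 separate instances of a thiol (-SH) meeting every constraint; each maps to a distinct set of atoms, giving 3 matches.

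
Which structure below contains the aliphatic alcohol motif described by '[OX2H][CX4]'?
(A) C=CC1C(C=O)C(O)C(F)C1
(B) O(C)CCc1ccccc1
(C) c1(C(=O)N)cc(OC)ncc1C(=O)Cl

A

[OX2H][CX4] describes a hydroxyl oxygen bound to an sp3 (X4) carbon (an aliphatic alcohol).
(A) contains a hydroxyl group (-OH), which satisfies every atom and bond constraint.
(B) has a methoxy ether (-OCH3) but the oxygen has H0 (ether), not H1.
(C) has a methoxy ether (-OCH3) but the oxygen has H0 (ether), not H1.
So the answer is (A).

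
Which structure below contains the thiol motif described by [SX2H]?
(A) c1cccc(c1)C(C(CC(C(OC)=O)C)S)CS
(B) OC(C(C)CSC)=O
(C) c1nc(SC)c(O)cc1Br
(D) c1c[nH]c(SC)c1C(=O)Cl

A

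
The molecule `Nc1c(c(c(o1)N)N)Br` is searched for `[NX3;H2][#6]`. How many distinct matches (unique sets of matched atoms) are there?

3

[NX3;H2][#6] is the SMARTS for a primary amine: a trivalent nitrogen with two H attached to carbon.
The molecule carries 3 separate instances of a primary amino group (-NH2) meeting every constraint; each maps to a distinct set of atoms, giving 3 matches.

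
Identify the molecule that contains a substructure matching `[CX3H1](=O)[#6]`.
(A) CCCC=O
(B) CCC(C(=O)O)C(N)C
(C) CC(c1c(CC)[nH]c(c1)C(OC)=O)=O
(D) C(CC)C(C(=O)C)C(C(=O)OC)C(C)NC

A

[CX3H1](=O)[#6] describes an sp2 carbon with one H, double-bonded to O and single-bonded to carbon (an aldehyde).
(A) contains an aldehyde (-CHO), which satisfies every atom and bond constraint.
(B) has a carboxylic acid group (-C(=O)OH) but the carbonyl carbon has H0 and is bonded to O, not H1.
(C) has an acetyl/ketone group (-C(=O)CH3) but the carbonyl carbon has H0 (two carbon neighbours), not H1.
(D) has an acetyl/ketone group (-C(=O)CH3) but the carbonyl carbon has H0 (two carbon neighbours), not H1.
So the answer is (A).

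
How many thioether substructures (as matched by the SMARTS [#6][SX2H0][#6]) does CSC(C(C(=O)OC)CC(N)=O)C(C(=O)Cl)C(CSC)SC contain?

3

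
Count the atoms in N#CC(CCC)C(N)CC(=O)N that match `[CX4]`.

6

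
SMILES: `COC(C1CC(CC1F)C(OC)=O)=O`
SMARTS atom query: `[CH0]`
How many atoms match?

2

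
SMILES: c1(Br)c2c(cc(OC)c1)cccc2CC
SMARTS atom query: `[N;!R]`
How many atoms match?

0

The query [N;!R] means: aliphatic nitrogen not in a ring.
Check the 15 heavy atoms by environment: 10× c (aromatic, in 6-ring) → no; 1× O (acyclic) → no; 3× C (acyclic) → no; 1× Br (acyclic) → no.
No environment satisfies the query, so 0 matching atoms.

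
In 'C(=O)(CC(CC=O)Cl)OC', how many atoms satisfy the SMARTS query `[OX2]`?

1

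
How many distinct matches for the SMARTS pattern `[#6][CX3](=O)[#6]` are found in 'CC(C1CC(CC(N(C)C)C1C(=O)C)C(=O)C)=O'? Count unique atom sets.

[#6][CX3](=O)[#6] is the SMARTS for a ketone: a carbonyl carbon (no H) flanked by two carbons.
The molecule carries 3 separate instances of an acetyl/ketone group (-C(=O)CH3) meeting every constraint; each maps to a distinct set of atoms, giving 3 matches.

3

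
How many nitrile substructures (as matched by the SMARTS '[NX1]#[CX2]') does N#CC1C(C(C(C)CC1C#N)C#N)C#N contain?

[NX1]#[CX2] is the SMARTS for a nitrile: a nitrogen triple-bonded to a two-connected carbon.
The molecule carries 4 separate instances of a nitrile (-C#N) meeting every constraint; each maps to a distinct set of atoms, giving 4 matches.

4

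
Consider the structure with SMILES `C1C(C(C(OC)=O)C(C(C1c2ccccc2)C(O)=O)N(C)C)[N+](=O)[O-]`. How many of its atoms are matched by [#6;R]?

12

The query [#6;R] means: carbon that is part of a ring.
Check the 25 heavy atoms by environment: 6× C (in 6-ring) → match; 5× C (acyclic) → no; 5× O (acyclic) → no; 6× c (aromatic, in 6-ring) → match; 1× N (charge +1, acyclic) → no; 1× O (charge -1, acyclic) → no; 1× N (acyclic) → no.
Summing the matching environments: 6 + 6 = 12 matching atoms.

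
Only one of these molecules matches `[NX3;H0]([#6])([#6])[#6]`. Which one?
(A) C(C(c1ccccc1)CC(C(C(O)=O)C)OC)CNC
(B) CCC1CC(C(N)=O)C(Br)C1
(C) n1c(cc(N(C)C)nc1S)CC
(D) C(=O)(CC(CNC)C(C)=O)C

C

[NX3;H0]([#6])([#6])[#6] describes a trivalent nitrogen with no H, bonded to three carbons (a tertiary amine).
(A) has an N-methylamino group (-NHCH3) but the nitrogen still has one H (H1), not H0.
(B) has a primary amide (-C(=O)NH2) but the amide nitrogen has H2 and only one carbon neighbour.
(C) contains a dimethylamino group (-N(CH3)2), which satisfies every atom and bond constraint.
(D) has an N-methylamino group (-NHCH3) but the nitrogen still has one H (H1), not H0.
So the answer is (C).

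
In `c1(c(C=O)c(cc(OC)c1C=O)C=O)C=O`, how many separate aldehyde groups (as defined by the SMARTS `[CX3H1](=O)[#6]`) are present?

[CX3H1](=O)[#6] is the SMARTS for an aldehyde: an sp2 carbon with one H, double-bonded to O and single-bonded to carbon.
The molecule carries 4 separate instances of an aldehyde (-CHO) meeting every constraint; each maps to a distinct set of atoms, giving 4 matches.

4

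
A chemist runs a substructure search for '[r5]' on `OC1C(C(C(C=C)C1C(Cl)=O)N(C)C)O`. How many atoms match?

5

The query [r5] means: r5 matches atoms in a five-membered ring.
Check the 15 heavy atoms by environment: 5× C (in 5-ring) → match; 3× O (acyclic) → no; 5× C (acyclic) → no; 1× N (acyclic) → no; 1× Cl (acyclic) → no.
That gives 5 matching atoms.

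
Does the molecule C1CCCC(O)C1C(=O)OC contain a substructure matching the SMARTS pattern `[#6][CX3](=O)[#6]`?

The pattern [#6][CX3](=O)[#6] describes a carbonyl carbon (no H) flanked by two carbons — a ketone.
The closest candidate here is a methyl-ester group (-C(=O)OCH3), but one neighbour of the carbonyl carbon is O, not C. No other fragment satisfies the full query, so there is no match.

No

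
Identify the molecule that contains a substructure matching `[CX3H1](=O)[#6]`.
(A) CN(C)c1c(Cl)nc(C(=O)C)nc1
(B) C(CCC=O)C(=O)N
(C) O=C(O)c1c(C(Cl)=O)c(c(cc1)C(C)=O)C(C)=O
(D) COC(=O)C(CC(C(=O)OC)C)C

B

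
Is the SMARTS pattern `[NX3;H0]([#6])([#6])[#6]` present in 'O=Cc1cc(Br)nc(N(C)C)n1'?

Yes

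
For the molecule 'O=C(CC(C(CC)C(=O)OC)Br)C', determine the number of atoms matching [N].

0

The query [N] means: uppercase N matches aliphatic (non-aromatic) nitrogen only.
Check the 13 heavy atoms by environment: 9× C → no; 1× Br → no; 3× O → no.
No environment satisfies the query, so 0 matching atoms.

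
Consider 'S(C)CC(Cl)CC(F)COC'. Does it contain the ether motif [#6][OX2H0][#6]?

Yes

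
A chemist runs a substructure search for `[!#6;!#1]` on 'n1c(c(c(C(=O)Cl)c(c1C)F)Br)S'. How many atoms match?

6

The query [!#6;!#1] means: not carbon and not hydrogen — any heteroatom.
Check the 13 heavy atoms by environment: 1× n (aromatic) → match; 5× c (aromatic) → no; 1× F → match; 2× C → no; 1× O → match; 1× Cl → match; 1× Br → match; 1× S → match.
Summing the matching environments: 1 + 1 + 1 + 1 + 1 + 1 = 6 matching atoms.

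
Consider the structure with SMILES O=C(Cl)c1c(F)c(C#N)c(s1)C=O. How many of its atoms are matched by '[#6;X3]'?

6

Check the 13 heavy atoms by environment: 1× s (aromatic, X2) → no; 4× c (aromatic, X3) → match; 2× C (X3) → match; 2× O (X1) → no; 1× Cl (X1) → no; 1× C (X2) → no; 1× N (X1) → no; 1× F (X1) → no.
Summing the matching environments: 4 + 2 = 6 matching atoms.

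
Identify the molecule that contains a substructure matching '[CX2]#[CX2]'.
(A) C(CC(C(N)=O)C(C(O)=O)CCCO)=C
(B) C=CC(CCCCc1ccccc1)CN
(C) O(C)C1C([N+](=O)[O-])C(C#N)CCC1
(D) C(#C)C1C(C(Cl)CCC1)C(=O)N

[CX2]#[CX2] describes a carbon-carbon triple bond (an alkyne).
(A) has a vinyl group (-CH=CH2) but the C=C is a double bond; both carbons are CX3, not CX2.
(B) has a vinyl group (-CH=CH2) but the C=C is a double bond; both carbons are CX3, not CX2.
(C) has a nitrile (-C#N) but the triple bond is C#N, not C#C.
(D) contains an ethynyl group (-C#CH), which satisfies every atom and bond constraint.
So the answer is (D).

D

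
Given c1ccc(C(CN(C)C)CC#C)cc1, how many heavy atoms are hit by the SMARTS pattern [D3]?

3

Check the 14 heavy atoms by environment: 3× C (D2) → no; 1× C (D3) → match; 1× N (D3) → match; 3× C (D1) → no; 1× c (aromatic, D3) → match; 5× c (aromatic, D2) → no.
Summing the matching environments: 1 + 1 + 1 = 3 matching atoms.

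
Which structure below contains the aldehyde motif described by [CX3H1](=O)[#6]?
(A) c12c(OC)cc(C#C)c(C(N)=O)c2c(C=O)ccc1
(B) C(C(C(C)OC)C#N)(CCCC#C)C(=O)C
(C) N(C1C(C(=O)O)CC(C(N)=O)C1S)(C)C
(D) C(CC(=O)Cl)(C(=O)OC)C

A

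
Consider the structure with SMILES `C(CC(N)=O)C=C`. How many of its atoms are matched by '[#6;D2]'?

The query [#6;D2] means: any carbon bonded to exactly two heavy atoms.
Check the 7 heavy atoms by environment: 3× C (D2) → match; 1× C (D1) → no; 1× C (D3) → no; 1× O (D1) → no; 1× N (D1) → no.
That gives 3 matching atoms.

3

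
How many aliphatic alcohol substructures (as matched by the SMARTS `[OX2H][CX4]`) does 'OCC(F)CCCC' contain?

1

[OX2H][CX4] is the SMARTS for an aliphatic alcohol: a hydroxyl oxygen bound to an sp3 (X4) carbon.
Exactly one fragment in the molecule meets all constraints, giving 1 match.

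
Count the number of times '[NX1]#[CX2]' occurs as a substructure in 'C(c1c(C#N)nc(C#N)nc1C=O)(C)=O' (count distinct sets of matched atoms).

2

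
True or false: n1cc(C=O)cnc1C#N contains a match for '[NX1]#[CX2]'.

True

The pattern [NX1]#[CX2] describes a nitrogen triple-bonded to a two-connected carbon — a nitrile.
The molecule carries a nitrile (-C#N), whose atoms satisfy every constraint of the query, so the pattern matches.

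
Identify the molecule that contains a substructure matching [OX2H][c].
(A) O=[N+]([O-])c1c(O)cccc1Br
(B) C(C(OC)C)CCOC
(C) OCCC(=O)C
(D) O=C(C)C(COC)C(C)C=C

A

[OX2H][c] describes a hydroxyl oxygen attached to an aromatic carbon (a phenol).
(A) contains a hydroxyl group (-OH), which satisfies every atom and bond constraint.
(B) has a methoxy ether (-OCH3) but the oxygen has H0, not H1.
(C) has a hydroxyl group (-OH) but the -OH is on an aliphatic carbon, not an aromatic c.
(D) has a methoxy ether (-OCH3) but the oxygen has H0, not H1.
So the answer is (A).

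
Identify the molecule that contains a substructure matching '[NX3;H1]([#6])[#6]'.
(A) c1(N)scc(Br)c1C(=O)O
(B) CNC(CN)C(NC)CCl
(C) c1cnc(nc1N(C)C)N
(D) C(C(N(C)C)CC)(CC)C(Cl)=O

B

[NX3;H1]([#6])[#6] describes a trivalent nitrogen with one H, bonded to two carbons (a secondary amine).
(A) has a primary amino group (-NH2) but the nitrogen has H2 and only one carbon neighbour.
(B) contains an N-methylamino group (-NHCH3), which satisfies every atom and bond constraint.
(C) has a primary amino group (-NH2) but the nitrogen has H2 and only one carbon neighbour.
(D) has a dimethylamino group (-N(CH3)2) but the nitrogen has H0, not H1.
So the answer is (B).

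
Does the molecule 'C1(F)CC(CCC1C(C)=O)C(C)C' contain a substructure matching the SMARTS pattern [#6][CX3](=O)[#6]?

The pattern [#6][CX3](=O)[#6] describes a carbonyl carbon (no H) flanked by two carbons — a ketone.
The molecule carries an acetyl/ketone group (-C(=O)CH3), whose atoms satisfy every constraint of the query, so the pattern matches.

Yes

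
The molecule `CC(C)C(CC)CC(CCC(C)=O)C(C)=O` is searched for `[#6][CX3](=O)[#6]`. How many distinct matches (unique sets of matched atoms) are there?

2

[#6][CX3](=O)[#6] is the SMARTS for a ketone: a carbonyl carbon (no H) flanked by two carbons.
The molecule carries 2 separate instances of an acetyl/ketone group (-C(=O)CH3) meeting every constraint; each maps to a distinct set of atoms, giving 2 matches.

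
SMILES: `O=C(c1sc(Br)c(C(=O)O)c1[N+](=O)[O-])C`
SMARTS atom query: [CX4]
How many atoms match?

1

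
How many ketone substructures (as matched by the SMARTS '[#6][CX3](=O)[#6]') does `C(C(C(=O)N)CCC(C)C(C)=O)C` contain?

[#6][CX3](=O)[#6] is the SMARTS for a ketone: a carbonyl carbon (no H) flanked by two carbons.
Exactly one fragment in the molecule meets all constraints, giving 1 match.

1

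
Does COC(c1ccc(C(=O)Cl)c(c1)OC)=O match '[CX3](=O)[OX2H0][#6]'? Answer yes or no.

Yes

The pattern [CX3](=O)[OX2H0][#6] describes a carbonyl carbon bonded to an oxygen that is itself bonded to carbon (no H on that O) — an ester.
The molecule carries a methyl-ester group (-C(=O)OCH3), whose atoms satisfy every constraint of the query, so the pattern matches.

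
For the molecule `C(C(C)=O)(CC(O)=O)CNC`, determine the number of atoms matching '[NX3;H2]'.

0

The query [NX3;H2] means: aliphatic N with 3 total connections, two of them H — an -NH2 nitrogen (amine or amide).
Check the 11 heavy atoms by environment: 2× C (H2, X4) → no; 1× C (H1, X4) → no; 1× N (H1, X3) → no; 2× C (H3, X4) → no; 2× C (H0, X3) → no; 2× O (H0, X1) → no; 1× O (H1, X2) → no.
No environment satisfies the query, so 0 matching atoms.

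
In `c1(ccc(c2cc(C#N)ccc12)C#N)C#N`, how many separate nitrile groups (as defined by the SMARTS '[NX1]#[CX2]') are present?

3

[NX1]#[CX2] is the SMARTS for a nitrile: a nitrogen triple-bonded to a two-connected carbon.
The molecule carries 3 separate instances of a nitrile (-C#N) meeting every constraint; each maps to a distinct set of atoms, giving 3 matches.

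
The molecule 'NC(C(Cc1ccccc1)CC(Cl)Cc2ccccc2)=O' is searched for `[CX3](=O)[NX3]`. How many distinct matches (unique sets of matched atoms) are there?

1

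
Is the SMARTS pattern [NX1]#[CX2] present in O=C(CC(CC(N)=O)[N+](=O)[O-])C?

The pattern [NX1]#[CX2] describes a nitrogen triple-bonded to a two-connected carbon — a nitrile.
The closest candidate here is a nitro group (-[N+](=O)[O-]), but there is no C#N triple bond. No other fragment satisfies the full query, so there is no match.

No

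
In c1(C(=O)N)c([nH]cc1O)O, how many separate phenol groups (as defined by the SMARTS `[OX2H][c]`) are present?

2

[OX2H][c] is the SMARTS for a phenol: a hydroxyl oxygen attached to an aromatic carbon.
The molecule carries 2 separate instances of a hydroxyl group (-OH) meeting every constraint; each maps to a distinct set of atoms, giving 2 matches.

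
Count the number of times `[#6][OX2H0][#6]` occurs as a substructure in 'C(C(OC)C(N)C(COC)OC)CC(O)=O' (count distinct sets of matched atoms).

[#6][OX2H0][#6] is the SMARTS for an ether: an aliphatic oxygen bridging two carbons with no H on the oxygen.
The molecule carries 3 separate instances of a methoxy ether (-OCH3) meeting every constraint; each maps to a distinct set of atoms, giving 3 matches.

3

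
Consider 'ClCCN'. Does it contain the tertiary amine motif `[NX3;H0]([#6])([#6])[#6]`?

The pattern [NX3;H0]([#6])([#6])[#6] describes a trivalent nitrogen with no H, bonded to three carbons — a tertiary amine.
The closest candidate here is a primary amino group (-NH2), but the nitrogen has H2, not H0 with three carbons. No other fragment satisfies the full query, so there is no match.

No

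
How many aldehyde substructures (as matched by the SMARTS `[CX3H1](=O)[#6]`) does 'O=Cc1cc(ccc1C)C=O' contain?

2

[CX3H1](=O)[#6] is the SMARTS for an aldehyde: an sp2 carbon with one H, double-bonded to O and single-bonded to carbon.
The molecule carries 2 separate instances of an aldehyde (-CHO) meeting every constraint; each maps to a distinct set of atoms, giving 2 matches.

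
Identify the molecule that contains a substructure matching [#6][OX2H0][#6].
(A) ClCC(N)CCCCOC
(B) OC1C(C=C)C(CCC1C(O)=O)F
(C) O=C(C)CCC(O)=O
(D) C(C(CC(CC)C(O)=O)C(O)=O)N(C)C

[#6][OX2H0][#6] describes an aliphatic oxygen bridging two carbons with no H on the oxygen (an ether).
(A) contains a methoxy ether (-OCH3), which satisfies every atom and bond constraint.
(B) has a hydroxyl group (-OH) but the oxygen has H1, not H0 bridging two carbons.
(C) has a carboxylic acid group (-C(=O)OH) but the -OH oxygen has H1; the =O is OX1, not OX2.
(D) has a carboxylic acid group (-C(=O)OH) but the -OH oxygen has H1; the =O is OX1, not OX2.
So the answer is (A).

A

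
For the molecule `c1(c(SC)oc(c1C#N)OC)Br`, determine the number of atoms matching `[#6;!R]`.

3

The query [#6;!R] means: carbon not in any ring.
Check the 12 heavy atoms by environment: 1× o (aromatic, in 5-ring) → no; 4× c (aromatic, in 5-ring) → no; 1× O (acyclic) → no; 3× C (acyclic) → match; 1× N (acyclic) → no; 1× S (acyclic) → no; 1× Br (acyclic) → no.
That gives 3 matching atoms.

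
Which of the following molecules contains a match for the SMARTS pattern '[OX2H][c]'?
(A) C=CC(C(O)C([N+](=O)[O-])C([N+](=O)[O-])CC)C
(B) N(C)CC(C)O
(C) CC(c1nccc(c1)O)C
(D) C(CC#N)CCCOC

C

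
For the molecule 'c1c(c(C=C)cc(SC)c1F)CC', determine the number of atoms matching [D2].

The query [D2] means: atom with exactly two heavy-atom neighbours.
Check the 13 heavy atoms by environment: 2× c (aromatic, D2) → match; 4× c (aromatic, D3) → no; 1× F (D1) → no; 2× C (D2) → match; 3× C (D1) → no; 1× S (D2) → match.
Summing the matching environments: 2 + 2 + 1 = 5 matching atoms.

5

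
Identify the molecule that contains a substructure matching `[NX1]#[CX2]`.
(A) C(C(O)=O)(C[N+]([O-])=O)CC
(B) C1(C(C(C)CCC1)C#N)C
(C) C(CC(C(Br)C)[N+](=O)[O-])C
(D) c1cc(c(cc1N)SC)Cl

[NX1]#[CX2] describes a nitrogen triple-bonded to a two-connected carbon (a nitrile).
(A) has a nitro group (-[N+](=O)[O-]) but there is no C#N triple bond.
(B) contains a nitrile (-C#N), which satisfies every atom and bond constraint.
(C) has a nitro group (-[N+](=O)[O-]) but there is no C#N triple bond.
(D) has a primary amino group (-NH2) but the nitrogen is NX3 (three connections), not NX1 triple-bonded.
So the answer is (B).

B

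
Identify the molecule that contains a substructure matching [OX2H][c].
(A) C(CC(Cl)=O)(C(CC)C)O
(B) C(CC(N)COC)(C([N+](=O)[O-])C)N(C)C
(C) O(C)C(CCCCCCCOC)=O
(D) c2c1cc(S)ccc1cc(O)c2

[OX2H][c] describes a hydroxyl oxygen attached to an aromatic carbon (a phenol).
(A) has a hydroxyl group (-OH) but the -OH is on an aliphatic carbon, not an aromatic c.
(B) has a methoxy ether (-OCH3) but the oxygen has H0, not H1.
(C) has a methoxy ether (-OCH3) but the oxygen has H0, not H1.
(D) contains a hydroxyl group (-OH), which satisfies every atom and bond constraint.
So the answer is (D).

D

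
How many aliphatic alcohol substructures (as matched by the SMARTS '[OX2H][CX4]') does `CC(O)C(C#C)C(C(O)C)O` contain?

3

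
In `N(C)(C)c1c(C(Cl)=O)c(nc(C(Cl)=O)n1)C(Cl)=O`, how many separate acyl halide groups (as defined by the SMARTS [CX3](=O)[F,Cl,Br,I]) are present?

3

[CX3](=O)[F,Cl,Br,I] is the SMARTS for an acyl halide: a carbonyl carbon bonded to a halogen.
The molecule carries 3 separate instances of an acyl chloride (-C(=O)Cl) meeting every constraint; each maps to a distinct set of atoms, giving 3 matches.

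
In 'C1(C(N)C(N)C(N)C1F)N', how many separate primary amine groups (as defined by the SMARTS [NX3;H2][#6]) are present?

[NX3;H2][#6] is the SMARTS for a primary amine: a trivalent nitrogen with two H attached to carbon.
The molecule carries 4 separate instances of a primary amino group (-NH2) meeting every constraint; each maps to a distinct set of atoms, giving 4 matches.

4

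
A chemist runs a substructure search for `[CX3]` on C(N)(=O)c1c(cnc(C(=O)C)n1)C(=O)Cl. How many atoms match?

3

Check the 15 heavy atoms by environment: 2× n (aromatic, X2) → no; 4× c (aromatic, X3) → no; 3× C (X3) → match; 3× O (X1) → no; 1× C (X4) → no; 1× Cl (X1) → no; 1× N (X3) → no.
That gives 3 matching atoms.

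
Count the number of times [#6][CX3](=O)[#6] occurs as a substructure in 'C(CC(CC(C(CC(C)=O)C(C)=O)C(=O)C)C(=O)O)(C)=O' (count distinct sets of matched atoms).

4

[#6][CX3](=O)[#6] is the SMARTS for a ketone: a carbonyl carbon (no H) flanked by two carbons.
The molecule carries 4 separate instances of an acetyl/ketone group (-C(=O)CH3) meeting every constraint; each maps to a distinct set of atoms, giving 4 matches.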